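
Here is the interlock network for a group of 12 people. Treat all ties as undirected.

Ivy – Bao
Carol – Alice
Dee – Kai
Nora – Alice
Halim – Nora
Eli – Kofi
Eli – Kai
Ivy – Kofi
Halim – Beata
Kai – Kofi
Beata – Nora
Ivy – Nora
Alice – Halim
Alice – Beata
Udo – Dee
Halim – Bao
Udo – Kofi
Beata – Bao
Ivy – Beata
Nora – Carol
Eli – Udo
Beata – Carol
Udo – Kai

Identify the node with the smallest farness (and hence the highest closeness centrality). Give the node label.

Ivy

Farness (sum of distances to all others) for each node — Alice:28, Bao:24, Beata:21, Carol:29, Dee:36, Eli:28, Halim:28, Ivy:19, Kai:27, Kofi:21, Nora:22, Udo:27.
The smallest farness is 19, for Ivy, so Ivy has the highest closeness.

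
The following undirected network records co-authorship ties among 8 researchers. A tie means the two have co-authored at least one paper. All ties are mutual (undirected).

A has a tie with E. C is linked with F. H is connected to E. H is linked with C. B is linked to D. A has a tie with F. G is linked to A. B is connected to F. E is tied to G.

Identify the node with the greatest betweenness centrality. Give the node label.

Unnormalized betweenness of each node: A:13/2, B:6, C:3, D:0, E:5/2, F:23/2, G:0, H:3/2.
F has the largest value, 23/2, making it the main broker — the node through which the most shortest paths run.

F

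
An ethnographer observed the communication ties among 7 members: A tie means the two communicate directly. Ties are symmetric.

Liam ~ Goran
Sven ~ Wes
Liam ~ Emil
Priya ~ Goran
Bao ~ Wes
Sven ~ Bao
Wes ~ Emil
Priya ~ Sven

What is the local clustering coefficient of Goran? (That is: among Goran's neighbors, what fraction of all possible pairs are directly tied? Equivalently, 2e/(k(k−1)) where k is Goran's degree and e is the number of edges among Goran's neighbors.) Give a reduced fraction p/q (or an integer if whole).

0

Goran's neighbors: Liam and Priya (k = 2).
Possible neighbor pairs: C(2,2) = 1. Edges among them: none → e = 0.
Clustering(Goran) = 0/1.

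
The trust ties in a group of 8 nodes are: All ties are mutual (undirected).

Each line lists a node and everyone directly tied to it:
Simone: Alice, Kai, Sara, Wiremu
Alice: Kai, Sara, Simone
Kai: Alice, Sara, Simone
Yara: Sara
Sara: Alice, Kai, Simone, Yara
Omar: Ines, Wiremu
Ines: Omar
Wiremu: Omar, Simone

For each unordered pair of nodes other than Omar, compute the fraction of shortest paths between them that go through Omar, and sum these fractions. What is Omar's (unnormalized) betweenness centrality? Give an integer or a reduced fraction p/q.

Pairs whose geodesics pass through Omar — Yara–Ines: 1; Alice–Ines: 1; Kai–Ines: 1; Simone–Ines: 1; Sara–Ines: 1; Ines–Wiremu: 1.
All other pairs contribute 0.
Summing the contributions gives betweenness(Omar) = 6.

6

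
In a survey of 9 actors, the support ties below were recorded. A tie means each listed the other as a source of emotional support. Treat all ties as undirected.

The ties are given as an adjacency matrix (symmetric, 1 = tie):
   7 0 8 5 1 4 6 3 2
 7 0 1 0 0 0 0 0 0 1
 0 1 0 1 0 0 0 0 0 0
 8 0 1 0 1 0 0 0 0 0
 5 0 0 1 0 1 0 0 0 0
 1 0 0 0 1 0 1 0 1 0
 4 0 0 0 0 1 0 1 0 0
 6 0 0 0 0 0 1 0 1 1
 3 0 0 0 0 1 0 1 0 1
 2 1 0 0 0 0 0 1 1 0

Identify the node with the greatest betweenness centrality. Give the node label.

1

Unnormalized betweenness of each node: 0:10/3, 1:23/3, 2:41/6, 3:13/3, 4:4/3, 5:31/6, 6:3, 7:29/6, 8:7/2.
1 has the largest value, 23/3, making it the main broker — the node through which the most shortest paths run.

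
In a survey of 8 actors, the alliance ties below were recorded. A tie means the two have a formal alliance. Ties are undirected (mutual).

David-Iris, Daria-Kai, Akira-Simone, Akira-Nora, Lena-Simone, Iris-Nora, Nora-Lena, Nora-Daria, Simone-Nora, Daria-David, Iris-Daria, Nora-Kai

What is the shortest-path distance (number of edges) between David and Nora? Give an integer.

2

One shortest route is David – Iris – Nora, which uses 2 edges, and David and Nora are not directly tied, so nothing shorter exists. So d(David,Nora) = 2.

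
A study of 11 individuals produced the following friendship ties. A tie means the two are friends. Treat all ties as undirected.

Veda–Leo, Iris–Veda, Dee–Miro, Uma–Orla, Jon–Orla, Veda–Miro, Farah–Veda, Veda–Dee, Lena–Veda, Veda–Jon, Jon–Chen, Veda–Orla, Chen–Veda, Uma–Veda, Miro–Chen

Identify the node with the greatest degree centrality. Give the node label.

Veda

Degrees — Chen:3, Dee:2, Farah:1, Iris:1, Jon:3, Lena:1, Leo:1, Miro:3, Orla:3, Uma:2, Veda:10.
The maximum is 10, attained only by Veda.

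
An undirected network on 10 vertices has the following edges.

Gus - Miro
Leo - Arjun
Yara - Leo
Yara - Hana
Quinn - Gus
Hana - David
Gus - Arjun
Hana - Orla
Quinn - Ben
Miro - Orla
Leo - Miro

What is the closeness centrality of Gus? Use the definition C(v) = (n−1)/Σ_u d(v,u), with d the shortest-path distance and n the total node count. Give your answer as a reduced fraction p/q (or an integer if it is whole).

9/19

Distances from Gus: Arjun:1, Ben:2, David:4, Hana:3, Leo:2, Miro:1, Orla:2, Quinn:1, Yara:3. Sum = 19.
n = 10, so closeness = 9/19.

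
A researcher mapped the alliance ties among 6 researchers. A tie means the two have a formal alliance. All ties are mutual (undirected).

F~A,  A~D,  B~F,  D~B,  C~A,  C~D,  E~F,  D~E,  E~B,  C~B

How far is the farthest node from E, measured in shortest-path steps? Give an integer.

2

Distances from E: A:2, B:1, C:2, D:1, F:1.
The largest is 2 (to C and A), so the eccentricity of E is 2.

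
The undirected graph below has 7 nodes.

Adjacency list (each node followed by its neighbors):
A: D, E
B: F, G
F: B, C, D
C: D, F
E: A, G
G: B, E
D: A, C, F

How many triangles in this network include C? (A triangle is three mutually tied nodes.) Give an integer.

1

C's neighbors: D and F.
Neighbor pairs that are themselves tied: C–D–F. Each forms one triangle with C, for 1 in total.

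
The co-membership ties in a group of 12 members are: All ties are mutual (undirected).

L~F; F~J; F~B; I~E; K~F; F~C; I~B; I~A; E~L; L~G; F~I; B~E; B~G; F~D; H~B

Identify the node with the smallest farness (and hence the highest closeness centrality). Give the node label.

Farness (sum of distances to all others) for each node — A:28, B:17, C:25, D:25, E:23, F:15, G:25, H:27, I:18, J:25, K:25, L:21.
The smallest farness is 15, for F, so F has the highest closeness.

F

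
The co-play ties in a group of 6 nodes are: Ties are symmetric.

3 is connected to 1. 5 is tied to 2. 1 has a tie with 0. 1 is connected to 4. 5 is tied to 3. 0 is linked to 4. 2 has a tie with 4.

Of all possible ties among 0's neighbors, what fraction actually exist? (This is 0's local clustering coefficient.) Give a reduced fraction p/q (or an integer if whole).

1

0's neighbors: 1 and 4 (k = 2).
Possible neighbor pairs: C(2,2) = 1. Edges among them: 1–4 → e = 1.
Clustering(0) = 1/1.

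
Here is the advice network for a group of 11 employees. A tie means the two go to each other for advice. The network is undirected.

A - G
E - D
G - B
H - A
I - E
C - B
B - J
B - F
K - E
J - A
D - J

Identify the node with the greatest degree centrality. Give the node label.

B

Degrees — A:3, B:4, C:1, D:2, E:3, F:1, G:2, H:1, I:1, J:3, K:1.
The maximum is 4, attained only by B.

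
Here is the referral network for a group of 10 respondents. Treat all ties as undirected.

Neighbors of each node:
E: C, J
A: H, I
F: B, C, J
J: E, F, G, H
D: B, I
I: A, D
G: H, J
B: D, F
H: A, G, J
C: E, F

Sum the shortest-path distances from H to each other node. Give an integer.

18

Distances from H: A:1, B:3, C:3, D:3, E:2, F:2, G:1, I:2, J:1.
Sum = 1 + 3 + 3 + 3 + 2 + 2 + 1 + 2 + 1 = 18.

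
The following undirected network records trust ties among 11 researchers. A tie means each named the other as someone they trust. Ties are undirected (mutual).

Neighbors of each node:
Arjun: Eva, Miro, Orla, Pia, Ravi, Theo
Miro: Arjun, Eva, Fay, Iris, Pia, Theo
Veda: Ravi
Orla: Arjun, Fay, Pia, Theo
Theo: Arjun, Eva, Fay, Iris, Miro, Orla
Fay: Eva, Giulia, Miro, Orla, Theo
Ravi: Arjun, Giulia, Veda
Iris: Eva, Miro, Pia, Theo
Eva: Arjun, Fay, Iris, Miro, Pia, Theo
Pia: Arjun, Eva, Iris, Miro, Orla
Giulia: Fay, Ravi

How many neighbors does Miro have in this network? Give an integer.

6

Miro is directly tied to Arjun, Eva, Fay, Iris, Pia, and Theo. That is 6 neighbors, so the degree of Miro is 6.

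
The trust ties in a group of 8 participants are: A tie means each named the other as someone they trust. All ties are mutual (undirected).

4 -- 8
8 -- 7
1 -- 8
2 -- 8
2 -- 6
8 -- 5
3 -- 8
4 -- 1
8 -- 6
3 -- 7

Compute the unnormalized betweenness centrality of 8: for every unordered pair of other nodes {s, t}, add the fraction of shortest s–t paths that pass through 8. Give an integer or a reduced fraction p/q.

Pairs whose geodesics pass through 8 — 5–6: 1; 5–1: 1; 5–7: 1; 5–3: 1; 5–2: 1; 5–4: 1; 6–1: 1; 6–7: 1; 6–3: 1; 6–4: 1; 1–7: 1; 1–3: 1; 1–2: 1; 7–2: 1 … (+4 more pairs).
All other pairs contribute 0.
Summing the contributions gives betweenness(8) = 18.

18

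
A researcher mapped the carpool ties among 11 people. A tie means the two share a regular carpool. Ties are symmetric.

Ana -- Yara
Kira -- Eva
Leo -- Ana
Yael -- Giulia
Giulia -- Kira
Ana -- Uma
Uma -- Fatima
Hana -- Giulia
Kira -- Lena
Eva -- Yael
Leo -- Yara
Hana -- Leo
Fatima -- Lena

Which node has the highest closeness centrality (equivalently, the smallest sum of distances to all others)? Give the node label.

Farness (sum of distances to all others) for each node — Ana:26, Eva:30, Fatima:26, Giulia:22, Hana:23, Kira:23, Lena:25, Leo:24, Uma:27, Yael:29, Yara:29.
The smallest farness is 22, for Giulia, so Giulia has the highest closeness.

Giulia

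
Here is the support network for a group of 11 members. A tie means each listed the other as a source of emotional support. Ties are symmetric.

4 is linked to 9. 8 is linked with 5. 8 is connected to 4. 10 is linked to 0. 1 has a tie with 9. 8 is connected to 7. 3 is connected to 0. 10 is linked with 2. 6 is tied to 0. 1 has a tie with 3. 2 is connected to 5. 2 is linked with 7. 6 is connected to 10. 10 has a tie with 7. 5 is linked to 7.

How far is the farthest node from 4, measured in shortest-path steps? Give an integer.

4

Distances from 4: 0:4, 1:2, 2:3, 3:3, 5:2, 6:4, 7:2, 8:1, 9:1, 10:3.
The largest is 4 (to 0 and 6), so the eccentricity of 4 is 4.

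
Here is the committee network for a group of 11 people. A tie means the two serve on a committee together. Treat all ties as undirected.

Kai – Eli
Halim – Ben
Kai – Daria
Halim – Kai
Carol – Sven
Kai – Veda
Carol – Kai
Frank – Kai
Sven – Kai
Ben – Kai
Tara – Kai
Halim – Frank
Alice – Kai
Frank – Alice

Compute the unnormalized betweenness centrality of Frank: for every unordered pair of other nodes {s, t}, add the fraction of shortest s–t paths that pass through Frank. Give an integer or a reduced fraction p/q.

Pairs whose geodesics pass through Frank — Halim–Alice: 1/2.
All other pairs contribute 0.
Summing the contributions gives betweenness(Frank) = 1/2.

1/2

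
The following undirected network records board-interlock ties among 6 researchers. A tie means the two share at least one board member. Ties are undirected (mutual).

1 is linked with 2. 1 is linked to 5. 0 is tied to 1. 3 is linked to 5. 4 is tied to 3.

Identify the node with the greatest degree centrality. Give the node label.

1

Degrees — 0:1, 1:3, 2:1, 3:2, 4:1, 5:2.
The maximum is 3, attained only by 1.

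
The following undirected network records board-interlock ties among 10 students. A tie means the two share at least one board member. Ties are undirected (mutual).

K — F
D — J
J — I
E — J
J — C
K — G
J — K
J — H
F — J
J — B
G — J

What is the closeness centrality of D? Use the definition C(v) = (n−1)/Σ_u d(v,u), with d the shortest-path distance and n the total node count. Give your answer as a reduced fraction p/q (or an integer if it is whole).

9/17

Distances from D: B:2, C:2, E:2, F:2, G:2, H:2, I:2, J:1, K:2. Sum = 17.
n = 10, so closeness = 9/17.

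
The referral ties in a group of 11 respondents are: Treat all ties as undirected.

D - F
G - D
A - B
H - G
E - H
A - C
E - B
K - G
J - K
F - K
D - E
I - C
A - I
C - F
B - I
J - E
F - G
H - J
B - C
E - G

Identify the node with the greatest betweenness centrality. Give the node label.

E

Unnormalized betweenness of each node: A:0, B:10, C:22/3, D:1/2, E:27/2, F:53/6, G:13/3, H:1/3, I:0, J:4/3, K:11/6.
E has the largest value, 27/2, making it the main broker — the node through which the most shortest paths run.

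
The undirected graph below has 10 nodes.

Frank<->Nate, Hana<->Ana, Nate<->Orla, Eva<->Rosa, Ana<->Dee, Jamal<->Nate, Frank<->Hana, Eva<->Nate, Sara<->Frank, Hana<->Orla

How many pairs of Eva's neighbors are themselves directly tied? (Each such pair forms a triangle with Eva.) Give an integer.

Eva's neighbors are Nate and Rosa, but none of them are tied to each other, so no triangle contains Eva.

0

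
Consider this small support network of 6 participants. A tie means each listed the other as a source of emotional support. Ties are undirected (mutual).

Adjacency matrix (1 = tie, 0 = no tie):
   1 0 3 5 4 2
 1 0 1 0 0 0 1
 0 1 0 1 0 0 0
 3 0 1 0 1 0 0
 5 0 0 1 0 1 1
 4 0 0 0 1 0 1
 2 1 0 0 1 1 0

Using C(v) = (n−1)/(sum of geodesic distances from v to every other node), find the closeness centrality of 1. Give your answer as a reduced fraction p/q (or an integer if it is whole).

Distances from 1: 0:1, 2:1, 3:2, 4:2, 5:2. Sum = 8.
n = 6, so closeness = 5/8.

5/8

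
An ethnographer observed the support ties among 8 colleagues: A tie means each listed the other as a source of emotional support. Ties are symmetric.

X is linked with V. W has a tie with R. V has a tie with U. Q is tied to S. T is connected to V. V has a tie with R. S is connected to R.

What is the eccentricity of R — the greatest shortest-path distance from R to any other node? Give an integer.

Distances from R: Q:2, S:1, T:2, U:2, V:1, W:1, X:2.
The largest is 2 (to Q, X, U, and T), so the eccentricity of R is 2.

2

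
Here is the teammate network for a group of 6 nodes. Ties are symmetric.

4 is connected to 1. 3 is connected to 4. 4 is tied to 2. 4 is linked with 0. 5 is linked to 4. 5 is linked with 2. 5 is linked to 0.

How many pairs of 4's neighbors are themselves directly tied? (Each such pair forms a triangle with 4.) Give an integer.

4's neighbors: 0, 1, 2, 3, and 5.
Neighbor pairs that are themselves tied: 4–0–5; 4–2–5. Each forms one triangle with 4, for 2 in total.

2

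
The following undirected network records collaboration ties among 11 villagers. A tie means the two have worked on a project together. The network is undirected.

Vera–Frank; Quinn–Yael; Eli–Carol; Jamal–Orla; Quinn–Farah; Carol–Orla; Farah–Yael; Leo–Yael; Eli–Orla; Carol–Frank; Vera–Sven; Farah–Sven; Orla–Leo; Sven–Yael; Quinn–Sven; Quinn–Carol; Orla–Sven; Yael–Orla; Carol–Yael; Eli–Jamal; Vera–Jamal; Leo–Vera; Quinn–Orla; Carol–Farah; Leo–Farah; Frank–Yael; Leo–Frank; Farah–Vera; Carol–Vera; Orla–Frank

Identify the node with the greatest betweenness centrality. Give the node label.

Unnormalized betweenness of each node: Carol:271/60, Eli:1/3, Farah:91/60, Frank:3/5, Jamal:7/10, Leo:17/20, Orla:539/60, Quinn:2/5, Sven:14/15, Vera:61/15, Yael:21/10.
Orla has the largest value, 539/60, making it the main broker — the node through which the most shortest paths run.

Orla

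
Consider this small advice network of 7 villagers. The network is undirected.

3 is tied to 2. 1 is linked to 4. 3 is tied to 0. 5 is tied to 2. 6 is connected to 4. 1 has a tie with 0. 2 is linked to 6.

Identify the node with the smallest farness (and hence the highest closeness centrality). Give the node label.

Farness (sum of distances to all others) for each node — 0:12, 1:13, 2:10, 3:11, 4:12, 5:15, 6:11.
The smallest farness is 10, for 2, so 2 has the highest closeness.

2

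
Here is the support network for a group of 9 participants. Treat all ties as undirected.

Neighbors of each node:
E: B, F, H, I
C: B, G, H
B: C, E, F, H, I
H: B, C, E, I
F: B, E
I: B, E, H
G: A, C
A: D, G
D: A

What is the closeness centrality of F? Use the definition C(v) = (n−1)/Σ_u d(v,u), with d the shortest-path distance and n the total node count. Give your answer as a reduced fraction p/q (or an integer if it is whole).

Distances from F: A:4, B:1, C:2, D:5, E:1, G:3, H:2, I:2. Sum = 20.
n = 9, so closeness = 8/20 = 2/5.

2/5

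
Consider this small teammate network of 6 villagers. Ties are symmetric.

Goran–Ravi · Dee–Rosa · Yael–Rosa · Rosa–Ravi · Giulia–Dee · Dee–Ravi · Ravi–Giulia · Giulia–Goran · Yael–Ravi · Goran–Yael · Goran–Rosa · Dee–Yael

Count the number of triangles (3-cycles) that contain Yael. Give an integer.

Yael's neighbors: Dee, Goran, Ravi, and Rosa.
Neighbor pairs that are themselves tied: Yael–Dee–Ravi; Yael–Dee–Rosa; Yael–Goran–Ravi; Yael–Goran–Rosa; Yael–Ravi–Rosa. Each forms one triangle with Yael, for 5 in total.

5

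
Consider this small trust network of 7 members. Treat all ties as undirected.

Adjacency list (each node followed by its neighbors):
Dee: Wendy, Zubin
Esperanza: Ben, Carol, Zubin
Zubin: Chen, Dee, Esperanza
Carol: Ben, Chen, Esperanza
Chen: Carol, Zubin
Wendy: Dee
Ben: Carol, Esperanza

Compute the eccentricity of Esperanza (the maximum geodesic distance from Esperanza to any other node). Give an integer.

3

Distances from Esperanza: Ben:1, Carol:1, Chen:2, Dee:2, Wendy:3, Zubin:1.
The largest is 3 (to Wendy), so the eccentricity of Esperanza is 3.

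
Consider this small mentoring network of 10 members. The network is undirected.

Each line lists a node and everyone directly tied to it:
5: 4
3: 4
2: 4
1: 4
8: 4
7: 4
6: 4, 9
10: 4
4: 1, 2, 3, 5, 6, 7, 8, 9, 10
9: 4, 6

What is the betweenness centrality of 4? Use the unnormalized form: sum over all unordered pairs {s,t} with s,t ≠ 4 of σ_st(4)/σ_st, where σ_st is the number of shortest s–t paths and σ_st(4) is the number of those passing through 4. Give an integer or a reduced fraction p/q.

Pairs whose geodesics pass through 4 — 3–7: 1; 3–10: 1; 3–5: 1; 3–2: 1; 3–6: 1; 3–8: 1; 3–9: 1; 3–1: 1; 7–10: 1; 7–5: 1; 7–2: 1; 7–6: 1; 7–8: 1; 7–9: 1 … (+21 more pairs).
All other pairs contribute 0.
Summing the contributions gives betweenness(4) = 35.

35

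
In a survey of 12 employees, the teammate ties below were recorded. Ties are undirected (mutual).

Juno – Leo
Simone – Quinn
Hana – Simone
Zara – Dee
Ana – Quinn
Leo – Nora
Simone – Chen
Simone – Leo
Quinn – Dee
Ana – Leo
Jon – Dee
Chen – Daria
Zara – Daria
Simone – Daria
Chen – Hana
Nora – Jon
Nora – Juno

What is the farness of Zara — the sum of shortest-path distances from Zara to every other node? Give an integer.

26

Distances from Zara: Ana:3, Chen:2, Daria:1, Dee:1, Hana:3, Jon:2, Juno:4, Leo:3, Nora:3, Quinn:2, Simone:2.
Sum = 3 + 2 + 1 + 1 + 3 + 2 + 4 + 3 + 3 + 2 + 2 = 26.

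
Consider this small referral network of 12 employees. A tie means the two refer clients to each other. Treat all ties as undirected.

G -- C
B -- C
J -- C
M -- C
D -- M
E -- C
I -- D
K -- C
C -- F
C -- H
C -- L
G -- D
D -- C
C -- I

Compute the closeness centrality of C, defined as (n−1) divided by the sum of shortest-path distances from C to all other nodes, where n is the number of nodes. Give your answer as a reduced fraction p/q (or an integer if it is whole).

Distances from C: B:1, D:1, E:1, F:1, G:1, H:1, I:1, J:1, K:1, L:1, M:1. Sum = 11.
n = 12, so closeness = 11/11 = 1.

1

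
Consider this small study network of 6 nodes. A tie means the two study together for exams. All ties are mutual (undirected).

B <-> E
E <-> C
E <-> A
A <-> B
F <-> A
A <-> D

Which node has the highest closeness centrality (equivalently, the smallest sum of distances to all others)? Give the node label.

Farness (sum of distances to all others) for each node — A:6, B:8, C:11, D:10, E:7, F:10.
The smallest farness is 6, for A, so A has the highest closeness.

A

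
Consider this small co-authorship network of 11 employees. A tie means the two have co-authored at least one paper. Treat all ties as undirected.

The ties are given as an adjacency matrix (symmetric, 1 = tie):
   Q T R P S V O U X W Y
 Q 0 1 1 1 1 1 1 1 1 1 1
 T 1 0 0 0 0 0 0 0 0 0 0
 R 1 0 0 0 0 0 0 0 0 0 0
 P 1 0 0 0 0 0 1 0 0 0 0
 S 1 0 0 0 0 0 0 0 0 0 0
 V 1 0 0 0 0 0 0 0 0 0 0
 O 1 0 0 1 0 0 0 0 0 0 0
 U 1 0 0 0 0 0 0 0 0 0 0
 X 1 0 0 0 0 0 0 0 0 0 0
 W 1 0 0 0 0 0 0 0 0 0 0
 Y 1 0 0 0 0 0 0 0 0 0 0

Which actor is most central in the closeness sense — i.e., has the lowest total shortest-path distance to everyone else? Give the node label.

Q

Farness (sum of distances to all others) for each node — O:18, P:18, Q:10, R:19, S:19, T:19, U:19, V:19, W:19, X:19, Y:19.
The smallest farness is 10, for Q, so Q has the highest closeness.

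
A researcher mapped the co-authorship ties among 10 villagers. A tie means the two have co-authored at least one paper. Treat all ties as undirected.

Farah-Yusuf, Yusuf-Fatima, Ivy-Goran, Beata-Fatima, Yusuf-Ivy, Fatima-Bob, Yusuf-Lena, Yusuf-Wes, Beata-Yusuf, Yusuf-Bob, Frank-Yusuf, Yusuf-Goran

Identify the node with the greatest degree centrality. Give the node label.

Yusuf

Degrees — Beata:2, Bob:2, Farah:1, Fatima:3, Frank:1, Goran:2, Ivy:2, Lena:1, Wes:1, Yusuf:9.
The maximum is 9, attained only by Yusuf.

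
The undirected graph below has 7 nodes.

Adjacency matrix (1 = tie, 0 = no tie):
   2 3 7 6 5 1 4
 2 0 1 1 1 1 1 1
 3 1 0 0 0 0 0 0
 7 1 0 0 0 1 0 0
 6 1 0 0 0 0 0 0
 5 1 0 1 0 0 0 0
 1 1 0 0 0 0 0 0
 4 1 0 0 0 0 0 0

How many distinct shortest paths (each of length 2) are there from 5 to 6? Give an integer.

1

The shortest distance is 2, and the only length-2 path is 5–2–6. So there is exactly 1 shortest path.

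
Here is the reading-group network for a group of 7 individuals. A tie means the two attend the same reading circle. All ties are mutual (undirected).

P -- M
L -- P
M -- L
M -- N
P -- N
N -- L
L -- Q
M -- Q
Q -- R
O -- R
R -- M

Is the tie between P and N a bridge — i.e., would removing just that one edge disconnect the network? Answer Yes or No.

No

Even without that edge, P still reaches N via P – L – N, so the network stays connected. Not a bridge.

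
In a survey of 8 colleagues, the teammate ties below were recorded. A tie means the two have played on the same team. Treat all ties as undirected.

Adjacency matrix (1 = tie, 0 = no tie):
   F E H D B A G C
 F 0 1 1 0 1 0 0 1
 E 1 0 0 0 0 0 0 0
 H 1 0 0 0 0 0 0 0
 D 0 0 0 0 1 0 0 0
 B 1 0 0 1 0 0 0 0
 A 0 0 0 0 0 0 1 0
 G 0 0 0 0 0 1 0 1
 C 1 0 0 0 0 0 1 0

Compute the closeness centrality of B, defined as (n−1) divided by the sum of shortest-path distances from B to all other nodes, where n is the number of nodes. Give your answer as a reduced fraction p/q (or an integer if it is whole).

7/15

Distances from B: A:4, C:2, D:1, E:2, F:1, G:3, H:2. Sum = 15.
n = 8, so closeness = 7/15.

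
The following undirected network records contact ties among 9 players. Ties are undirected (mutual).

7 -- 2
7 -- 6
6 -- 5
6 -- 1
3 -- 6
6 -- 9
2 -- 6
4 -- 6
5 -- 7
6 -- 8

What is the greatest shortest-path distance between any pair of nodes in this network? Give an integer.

Eccentricity of each node (its greatest distance to any other): 1:2, 2:2, 3:2, 4:2, 5:2, 6:1, 7:2, 8:2, 9:2.
The maximum eccentricity is 2, realized for instance by the pair 1–3 via 1 – 6 – 3. So the diameter is 2.

2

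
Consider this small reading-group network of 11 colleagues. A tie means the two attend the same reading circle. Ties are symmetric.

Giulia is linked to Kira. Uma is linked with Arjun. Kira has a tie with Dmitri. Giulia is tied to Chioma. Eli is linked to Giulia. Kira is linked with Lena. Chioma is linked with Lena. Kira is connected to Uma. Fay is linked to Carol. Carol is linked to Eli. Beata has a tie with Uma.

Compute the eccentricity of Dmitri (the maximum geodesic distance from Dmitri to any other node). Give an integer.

5

Distances from Dmitri: Arjun:3, Beata:3, Carol:4, Chioma:3, Eli:3, Fay:5, Giulia:2, Kira:1, Lena:2, Uma:2.
The largest is 5 (to Fay), so the eccentricity of Dmitri is 5.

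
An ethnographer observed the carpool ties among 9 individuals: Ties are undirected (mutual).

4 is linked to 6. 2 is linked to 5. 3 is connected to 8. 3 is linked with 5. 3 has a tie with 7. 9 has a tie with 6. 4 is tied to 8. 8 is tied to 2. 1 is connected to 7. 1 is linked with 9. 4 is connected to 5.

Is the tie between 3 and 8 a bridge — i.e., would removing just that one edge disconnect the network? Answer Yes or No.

Even without that edge, 3 still reaches 8 via 3 – 5 – 2 – 8, so the network stays connected. Not a bridge.

No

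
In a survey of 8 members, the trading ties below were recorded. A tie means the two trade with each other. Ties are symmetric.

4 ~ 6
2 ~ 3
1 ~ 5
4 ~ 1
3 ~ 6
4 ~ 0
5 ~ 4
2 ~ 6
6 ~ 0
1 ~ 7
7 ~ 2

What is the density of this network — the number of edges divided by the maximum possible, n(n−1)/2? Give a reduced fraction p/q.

11/28

There are 11 edges and 8 nodes, so the maximum possible is C(8,2) = 28.
Density = 11/28.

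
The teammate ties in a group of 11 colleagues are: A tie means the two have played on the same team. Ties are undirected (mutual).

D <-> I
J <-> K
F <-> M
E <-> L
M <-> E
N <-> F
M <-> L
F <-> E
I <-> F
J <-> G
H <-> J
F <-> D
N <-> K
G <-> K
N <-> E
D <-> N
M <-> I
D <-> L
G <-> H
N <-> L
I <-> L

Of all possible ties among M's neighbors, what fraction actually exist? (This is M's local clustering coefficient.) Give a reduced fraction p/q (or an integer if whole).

M's neighbors: E, F, I, and L (k = 4).
Possible neighbor pairs: C(4,2) = 6. Edges among them: E–F, E–L, F–I, I–L → e = 4.
Clustering(M) = 4/6 = 2/3.

2/3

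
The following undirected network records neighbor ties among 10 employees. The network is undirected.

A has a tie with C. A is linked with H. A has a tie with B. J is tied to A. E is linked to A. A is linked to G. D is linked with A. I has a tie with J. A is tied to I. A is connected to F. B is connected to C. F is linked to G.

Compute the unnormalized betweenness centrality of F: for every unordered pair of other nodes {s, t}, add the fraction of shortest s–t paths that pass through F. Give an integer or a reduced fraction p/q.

No shortest path between any pair of other nodes passes through F.
Summing the contributions gives betweenness(F) = 0.

0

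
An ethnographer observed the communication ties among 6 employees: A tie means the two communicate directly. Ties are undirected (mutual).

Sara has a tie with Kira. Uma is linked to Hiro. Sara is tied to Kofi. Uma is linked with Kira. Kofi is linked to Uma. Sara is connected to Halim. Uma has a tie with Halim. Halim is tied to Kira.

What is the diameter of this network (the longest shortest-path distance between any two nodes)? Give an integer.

3

Eccentricity of each node (its greatest distance to any other): Halim:2, Hiro:3, Kira:2, Kofi:2, Sara:3, Uma:2.
The maximum eccentricity is 3, realized for instance by the pair Sara–Hiro via Sara – Kira – Uma – Hiro. So the diameter is 3.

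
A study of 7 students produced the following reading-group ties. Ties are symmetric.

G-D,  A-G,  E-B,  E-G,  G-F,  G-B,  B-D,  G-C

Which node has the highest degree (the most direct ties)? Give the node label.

Degrees — A:1, B:3, C:1, D:2, E:2, F:1, G:6.
The maximum is 6, attained only by G.

G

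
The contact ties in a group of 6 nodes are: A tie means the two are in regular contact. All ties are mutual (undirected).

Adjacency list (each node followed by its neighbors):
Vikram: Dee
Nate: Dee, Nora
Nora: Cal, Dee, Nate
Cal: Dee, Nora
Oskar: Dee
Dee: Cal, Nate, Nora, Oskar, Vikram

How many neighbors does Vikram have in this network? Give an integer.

Vikram is directly tied to Dee. That is 1 neighbor, so the degree of Vikram is 1.

1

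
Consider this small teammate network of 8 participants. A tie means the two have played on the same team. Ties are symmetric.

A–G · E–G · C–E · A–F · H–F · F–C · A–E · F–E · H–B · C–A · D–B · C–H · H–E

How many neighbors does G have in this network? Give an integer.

2

G is directly tied to A and E. That is 2 neighbors, so the degree of G is 2.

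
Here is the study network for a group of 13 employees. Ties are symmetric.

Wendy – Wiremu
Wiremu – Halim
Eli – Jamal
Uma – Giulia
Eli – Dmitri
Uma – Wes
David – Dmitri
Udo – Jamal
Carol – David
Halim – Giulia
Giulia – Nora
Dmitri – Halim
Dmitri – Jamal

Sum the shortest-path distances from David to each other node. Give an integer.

Distances from David: Carol:1, Dmitri:1, Eli:2, Giulia:3, Halim:2, Jamal:2, Nora:4, Udo:3, Uma:4, Wendy:4, Wes:5, Wiremu:3.
Sum = 1 + 1 + 2 + 3 + 2 + 2 + 4 + 3 + 4 + 4 + 5 + 3 = 34.

34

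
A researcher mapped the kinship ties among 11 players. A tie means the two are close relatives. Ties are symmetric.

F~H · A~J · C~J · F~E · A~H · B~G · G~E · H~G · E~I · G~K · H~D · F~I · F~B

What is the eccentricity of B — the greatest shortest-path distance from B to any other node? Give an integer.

Distances from B: A:3, C:5, D:3, E:2, F:1, G:1, H:2, I:2, J:4, K:2.
The largest is 5 (to C), so the eccentricity of B is 5.

5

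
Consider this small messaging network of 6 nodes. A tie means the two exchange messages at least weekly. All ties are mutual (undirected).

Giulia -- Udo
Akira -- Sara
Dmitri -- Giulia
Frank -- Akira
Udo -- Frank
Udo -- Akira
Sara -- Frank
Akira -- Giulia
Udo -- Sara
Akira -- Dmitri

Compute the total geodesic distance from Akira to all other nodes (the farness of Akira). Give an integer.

Distances from Akira: Dmitri:1, Frank:1, Giulia:1, Sara:1, Udo:1.
Sum = 1 + 1 + 1 + 1 + 1 = 5.

5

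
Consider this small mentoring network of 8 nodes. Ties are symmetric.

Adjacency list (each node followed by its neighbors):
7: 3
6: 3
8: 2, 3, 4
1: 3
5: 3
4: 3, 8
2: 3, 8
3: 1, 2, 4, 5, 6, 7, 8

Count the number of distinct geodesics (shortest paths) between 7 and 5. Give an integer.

The shortest distance is 2, and the only length-2 path is 7–3–5. So there is exactly 1 shortest path.

1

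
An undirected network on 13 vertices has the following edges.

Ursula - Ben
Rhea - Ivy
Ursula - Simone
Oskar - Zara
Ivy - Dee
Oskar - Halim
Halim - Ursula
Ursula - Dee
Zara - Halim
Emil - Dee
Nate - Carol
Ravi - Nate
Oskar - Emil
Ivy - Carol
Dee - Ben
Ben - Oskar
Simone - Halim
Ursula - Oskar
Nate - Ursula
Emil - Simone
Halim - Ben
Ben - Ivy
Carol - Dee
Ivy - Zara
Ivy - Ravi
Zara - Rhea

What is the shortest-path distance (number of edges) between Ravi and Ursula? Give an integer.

2

One shortest route is Ravi – Nate – Ursula, which uses 2 edges, and Ravi and Ursula are not directly tied, so nothing shorter exists. So d(Ravi,Ursula) = 2.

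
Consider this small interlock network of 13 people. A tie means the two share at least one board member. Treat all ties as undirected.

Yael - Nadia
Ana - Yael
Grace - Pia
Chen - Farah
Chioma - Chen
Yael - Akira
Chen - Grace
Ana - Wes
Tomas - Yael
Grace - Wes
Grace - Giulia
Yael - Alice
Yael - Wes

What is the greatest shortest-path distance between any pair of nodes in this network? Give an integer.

Eccentricity of each node (its greatest distance to any other): Akira:5, Alice:5, Ana:4, Chen:4, Chioma:5, Farah:5, Giulia:4, Grace:3, Nadia:5, Pia:4, Tomas:5, Wes:3, Yael:4.
The maximum eccentricity is 5, realized for instance by the pair Tomas–Farah via Tomas – Yael – Wes – Grace – Chen – Farah. So the diameter is 5.

5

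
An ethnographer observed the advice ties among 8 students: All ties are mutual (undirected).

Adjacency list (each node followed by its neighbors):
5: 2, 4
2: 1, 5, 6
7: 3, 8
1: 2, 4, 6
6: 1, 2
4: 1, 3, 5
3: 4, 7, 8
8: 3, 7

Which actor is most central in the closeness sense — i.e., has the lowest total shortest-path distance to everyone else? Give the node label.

Farness (sum of distances to all others) for each node — 1:13, 2:16, 3:13, 4:11, 5:14, 6:17, 7:18, 8:18.
The smallest farness is 11, for 4, so 4 has the highest closeness.

4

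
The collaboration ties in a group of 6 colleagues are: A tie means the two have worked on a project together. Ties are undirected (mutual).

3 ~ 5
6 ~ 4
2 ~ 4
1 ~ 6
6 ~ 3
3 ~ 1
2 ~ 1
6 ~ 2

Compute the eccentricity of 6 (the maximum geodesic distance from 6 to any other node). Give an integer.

Distances from 6: 1:1, 2:1, 3:1, 4:1, 5:2.
The largest is 2 (to 5), so the eccentricity of 6 is 2.

2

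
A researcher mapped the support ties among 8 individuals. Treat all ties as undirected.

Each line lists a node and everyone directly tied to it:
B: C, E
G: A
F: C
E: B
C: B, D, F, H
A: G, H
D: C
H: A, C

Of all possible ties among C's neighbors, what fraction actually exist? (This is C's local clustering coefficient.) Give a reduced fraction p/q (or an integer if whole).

C's neighbors: B, D, F, and H (k = 4).
Possible neighbor pairs: C(4,2) = 6. Edges among them: none → e = 0.
Clustering(C) = 0/6 = 0.

0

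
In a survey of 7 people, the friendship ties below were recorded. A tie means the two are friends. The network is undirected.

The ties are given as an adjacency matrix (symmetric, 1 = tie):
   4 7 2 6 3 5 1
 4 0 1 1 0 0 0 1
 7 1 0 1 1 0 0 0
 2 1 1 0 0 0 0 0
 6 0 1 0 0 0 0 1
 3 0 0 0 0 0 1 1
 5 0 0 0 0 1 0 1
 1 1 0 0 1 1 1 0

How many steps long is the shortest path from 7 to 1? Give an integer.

2

One shortest route is 7 – 4 – 1, which uses 2 edges, and 7 and 1 are not directly tied, so nothing shorter exists. So d(7,1) = 2.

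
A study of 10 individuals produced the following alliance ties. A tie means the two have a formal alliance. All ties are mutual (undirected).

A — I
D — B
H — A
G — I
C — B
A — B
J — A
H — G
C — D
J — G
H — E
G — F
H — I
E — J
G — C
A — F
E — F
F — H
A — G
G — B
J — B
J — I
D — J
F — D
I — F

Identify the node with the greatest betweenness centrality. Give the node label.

G

Unnormalized betweenness of each node: A:97/60, B:19/12, C:1/4, D:17/10, E:9/20, F:47/12, G:109/20, H:7/6, I:9/20, J:53/12.
G has the largest value, 109/20, making it the main broker — the node through which the most shortest paths run.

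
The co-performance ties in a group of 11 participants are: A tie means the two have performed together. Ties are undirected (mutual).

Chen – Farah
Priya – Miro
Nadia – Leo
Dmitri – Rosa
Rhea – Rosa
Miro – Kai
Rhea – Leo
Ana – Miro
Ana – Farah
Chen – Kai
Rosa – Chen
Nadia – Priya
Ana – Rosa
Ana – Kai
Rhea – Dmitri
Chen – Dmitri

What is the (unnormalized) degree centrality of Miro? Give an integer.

3

Miro is directly tied to Ana, Kai, and Priya. That is 3 neighbors, so the degree of Miro is 3.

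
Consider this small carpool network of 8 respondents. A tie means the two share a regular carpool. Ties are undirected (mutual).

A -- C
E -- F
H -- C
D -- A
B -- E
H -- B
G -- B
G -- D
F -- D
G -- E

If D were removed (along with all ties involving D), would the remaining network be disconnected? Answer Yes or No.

Even without D, every remaining node can still reach every other (the residual graph is connected), so D is not a cut vertex.

No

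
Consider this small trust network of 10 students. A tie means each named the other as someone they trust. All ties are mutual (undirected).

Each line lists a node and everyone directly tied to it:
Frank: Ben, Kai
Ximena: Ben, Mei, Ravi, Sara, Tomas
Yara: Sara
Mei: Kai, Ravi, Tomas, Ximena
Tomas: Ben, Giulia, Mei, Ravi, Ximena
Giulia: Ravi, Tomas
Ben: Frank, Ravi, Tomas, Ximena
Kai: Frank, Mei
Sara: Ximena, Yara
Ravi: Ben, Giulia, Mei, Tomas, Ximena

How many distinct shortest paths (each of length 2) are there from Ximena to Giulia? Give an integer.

2

The shortest distance is 2. The length-2 paths are: Ximena–Ravi–Giulia; Ximena–Tomas–Giulia.
That gives 2 distinct shortest paths.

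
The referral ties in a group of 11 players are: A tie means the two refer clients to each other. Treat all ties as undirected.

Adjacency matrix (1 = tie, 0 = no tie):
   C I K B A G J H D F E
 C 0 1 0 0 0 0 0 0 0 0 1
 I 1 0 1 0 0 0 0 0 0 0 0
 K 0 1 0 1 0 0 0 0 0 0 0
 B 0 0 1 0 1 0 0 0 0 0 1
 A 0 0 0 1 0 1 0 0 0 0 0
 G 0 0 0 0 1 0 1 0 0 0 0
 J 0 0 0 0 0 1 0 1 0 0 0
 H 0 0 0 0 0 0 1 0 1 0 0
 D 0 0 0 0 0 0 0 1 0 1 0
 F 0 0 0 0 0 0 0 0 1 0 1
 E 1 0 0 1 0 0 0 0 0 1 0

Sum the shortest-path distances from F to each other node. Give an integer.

24

Distances from F: A:3, B:2, C:2, D:1, E:1, G:4, H:2, I:3, J:3, K:3.
Sum = 3 + 2 + 2 + 1 + 1 + 4 + 2 + 3 + 3 + 3 = 24.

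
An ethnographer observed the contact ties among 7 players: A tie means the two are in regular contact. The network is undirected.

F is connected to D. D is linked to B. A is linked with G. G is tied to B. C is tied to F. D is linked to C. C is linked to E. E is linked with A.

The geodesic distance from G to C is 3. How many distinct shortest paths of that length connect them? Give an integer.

2

The shortest distance is 3. The length-3 paths are: G–A–E–C; G–B–D–C.
That gives 2 distinct shortest paths.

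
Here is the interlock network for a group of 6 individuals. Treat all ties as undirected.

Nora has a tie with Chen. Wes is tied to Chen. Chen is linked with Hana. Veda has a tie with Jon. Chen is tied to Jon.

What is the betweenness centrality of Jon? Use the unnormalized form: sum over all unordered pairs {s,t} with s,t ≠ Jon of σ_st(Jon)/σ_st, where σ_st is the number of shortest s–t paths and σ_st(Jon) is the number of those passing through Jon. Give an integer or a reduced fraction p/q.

4

Pairs whose geodesics pass through Jon — Veda–Wes: 1; Veda–Hana: 1; Veda–Chen: 1; Veda–Nora: 1.
All other pairs contribute 0.
Summing the contributions gives betweenness(Jon) = 4.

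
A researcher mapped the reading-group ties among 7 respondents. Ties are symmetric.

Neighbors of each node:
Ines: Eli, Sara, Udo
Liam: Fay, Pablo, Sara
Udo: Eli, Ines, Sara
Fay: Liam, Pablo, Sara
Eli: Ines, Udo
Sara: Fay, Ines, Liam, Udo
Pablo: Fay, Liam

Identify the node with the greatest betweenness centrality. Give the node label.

Sara

Unnormalized betweenness of each node: Eli:0, Fay:2, Ines:2, Liam:2, Pablo:0, Sara:9, Udo:2.
Sara has the largest value, 9, making it the main broker — the node through which the most shortest paths run.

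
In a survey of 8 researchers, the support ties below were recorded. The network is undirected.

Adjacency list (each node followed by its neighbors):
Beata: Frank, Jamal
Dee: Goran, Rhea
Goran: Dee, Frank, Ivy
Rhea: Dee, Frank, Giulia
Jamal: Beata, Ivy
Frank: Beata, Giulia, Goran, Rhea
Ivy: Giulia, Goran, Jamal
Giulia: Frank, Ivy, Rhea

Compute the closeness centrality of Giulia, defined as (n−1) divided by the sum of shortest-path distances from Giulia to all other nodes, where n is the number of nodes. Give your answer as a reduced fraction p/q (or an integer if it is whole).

Distances from Giulia: Beata:2, Dee:2, Frank:1, Goran:2, Ivy:1, Jamal:2, Rhea:1. Sum = 11.
n = 8, so closeness = 7/11.

7/11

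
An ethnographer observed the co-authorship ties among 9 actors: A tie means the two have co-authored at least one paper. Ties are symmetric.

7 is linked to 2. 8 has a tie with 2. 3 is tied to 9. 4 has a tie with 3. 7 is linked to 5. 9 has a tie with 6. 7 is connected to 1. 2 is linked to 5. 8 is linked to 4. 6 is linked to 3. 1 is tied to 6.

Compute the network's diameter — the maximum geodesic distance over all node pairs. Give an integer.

4

Eccentricity of each node (its greatest distance to any other): 1:3, 2:4, 3:4, 4:3, 5:4, 6:3, 7:3, 8:3, 9:4.
The maximum eccentricity is 4, realized for instance by the pair 9–2 via 9 – 6 – 1 – 7 – 2. So the diameter is 4.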